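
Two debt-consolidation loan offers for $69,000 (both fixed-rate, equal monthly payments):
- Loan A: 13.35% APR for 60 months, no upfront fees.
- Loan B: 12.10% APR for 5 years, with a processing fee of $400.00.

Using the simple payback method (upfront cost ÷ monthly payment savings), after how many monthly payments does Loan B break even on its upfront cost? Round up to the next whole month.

10 months

Loan A: at 13.35% the monthly rate is 0.0111250, so the payment is 69,000 × 0.0111250 / (1 − 1.0111250^−60) = $1,582.35.
Loan B: at 12.10% the monthly rate is 0.0100833, so the payment is 69,000 × 0.0100833 / (1 − 1.0100833^−60) = $1,538.36.
Monthly savings = $1,582.35 − $1,538.36 = $43.99.
Break-even = $400.00 / $43.99 = 9.09 → 10 months.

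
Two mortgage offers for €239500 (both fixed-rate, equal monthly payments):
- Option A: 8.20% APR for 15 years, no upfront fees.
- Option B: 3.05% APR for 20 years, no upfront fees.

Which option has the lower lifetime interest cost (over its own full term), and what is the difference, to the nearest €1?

Option A: at 8.20% the monthly rate is 0.0068333, so the payment is 239,500 × 0.0068333 / (1 − 1.0068333^−180) = €2,316.52.
Total interest on Option A = 180 × €2,316.52 − €239,500 = €177,473.60.
Option B: monthly rate = 3.05%/12 = 0.0025417; payment = 239,500 × 0.0025417 / (1 − (1+0.0025417)^−240) = €1,334.26.
Total interest on Option B = 240 × €1,334.26 − €239,500 = €80,722.40.
Option B is lower by €96,751.20.

Option B by €96,751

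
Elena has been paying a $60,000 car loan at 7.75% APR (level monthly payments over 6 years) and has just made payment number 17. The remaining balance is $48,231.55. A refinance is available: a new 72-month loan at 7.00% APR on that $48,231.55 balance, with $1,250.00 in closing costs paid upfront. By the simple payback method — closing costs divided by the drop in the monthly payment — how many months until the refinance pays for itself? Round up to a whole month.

Current payment = 60,000 × 7.75%/12 / (1 − (1+0.0064583)^−72) = $1,044.69.
Refinanced payment = 48,231.55 × 0.0058333 / (1 − (1+0.0058333)^−72) = $822.30.
Monthly savings = $1,044.69 − $822.30 = $222.39.
Break-even = $1,250.00 / $222.39 = 5.62 → 6 months.

6 months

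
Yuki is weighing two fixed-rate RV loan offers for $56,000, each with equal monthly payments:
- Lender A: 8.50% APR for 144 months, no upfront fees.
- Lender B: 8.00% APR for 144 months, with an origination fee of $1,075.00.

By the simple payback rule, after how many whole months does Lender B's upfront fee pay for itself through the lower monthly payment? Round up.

Lender A: at 8.50% the monthly rate is 0.0070833, so the payment is 56,000 × 0.0070833 / (1 − 1.0070833^−144) = $621.63.
Lender B: monthly rate = 8%/12 = 0.0066667; payment = 56,000 × 0.0066667 / (1 − (1+0.0066667)^−144) = $606.17.
Monthly savings = $621.63 − $606.17 = $15.46.
Break-even = $1,075.00 / $15.46 = 69.53 → 70 months.

70 months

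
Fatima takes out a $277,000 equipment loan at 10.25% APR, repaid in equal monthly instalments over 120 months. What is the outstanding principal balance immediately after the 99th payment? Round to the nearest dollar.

With monthly rate i = 10.25%/12 = 0.0085417, the balance after k of n payments is P · [(1+i)^n − (1+i)^k] / [(1+i)^n − 1].
(1+0.0085417)^120 = 2.77499006 and (1+0.0085417)^99 = 2.32108306, so the balance is 277,000 × (2.77499006 − 2.32108306) / (2.77499006 − 1) = $70,835.46.

$70,835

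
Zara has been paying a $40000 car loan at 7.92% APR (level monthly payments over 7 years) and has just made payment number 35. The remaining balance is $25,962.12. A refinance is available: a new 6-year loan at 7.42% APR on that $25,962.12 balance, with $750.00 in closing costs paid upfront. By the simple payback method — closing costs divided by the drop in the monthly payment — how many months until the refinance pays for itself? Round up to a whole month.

5 months

Current payment = 40,000 × 7.92%/12 / (1 − (1+0.0066000)^−84) = $621.86.
Refinanced payment = 25,962.12 × 0.0061833 / (1 − (1+0.0061833)^−72) = $447.88.
Monthly savings = $621.86 − $447.88 = $173.98.
Break-even = $750.00 / $173.98 = 4.31 → 5 months.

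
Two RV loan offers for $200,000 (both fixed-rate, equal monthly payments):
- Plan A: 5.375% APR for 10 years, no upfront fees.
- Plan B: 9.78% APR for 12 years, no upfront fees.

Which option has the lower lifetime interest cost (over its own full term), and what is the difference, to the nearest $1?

Plan A by $81,553

Plan A: monthly rate = 5.375%/12 = 0.0044792; payment = 200,000 × 0.0044792 / (1 − (1+0.0044792)^−120) = $2,158.16.
Total interest on Plan A = 120 × $2,158.16 − $200,000 = $58,979.20.
Plan B: at 9.78% the monthly rate is 0.0081500, so the payment is 200,000 × 0.0081500 / (1 − 1.0081500^−144) = $2,364.81.
Total interest on Plan B = 144 × $2,364.81 − $200,000 = $140,532.64.
Plan A is lower by $81,553.44.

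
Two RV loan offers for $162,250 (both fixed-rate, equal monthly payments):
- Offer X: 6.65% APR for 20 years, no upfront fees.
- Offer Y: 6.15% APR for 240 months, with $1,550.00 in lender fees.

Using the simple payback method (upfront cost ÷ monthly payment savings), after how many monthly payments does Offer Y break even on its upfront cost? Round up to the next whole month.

Offer X: at 6.65% the monthly rate is 0.0055417, so the payment is 162,250 × 0.0055417 / (1 − 1.0055417^−240) = $1,224.06.
Offer Y: at 6.15% the monthly rate is 0.0051250, so the payment is 162,250 × 0.0051250 / (1 − 1.0051250^−240) = $1,176.49.
Monthly savings = $1,224.06 − $1,176.49 = $47.57.
Break-even = $1,550.00 / $47.57 = 32.58 → 33 months.

33 months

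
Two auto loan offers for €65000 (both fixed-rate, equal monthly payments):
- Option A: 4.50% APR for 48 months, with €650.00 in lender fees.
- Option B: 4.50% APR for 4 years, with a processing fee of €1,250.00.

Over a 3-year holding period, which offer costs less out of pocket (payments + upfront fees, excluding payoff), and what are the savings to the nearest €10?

Option A: monthly rate = 4.5%/12 = 0.0037500; payment = 65,000 × 0.0037500 / (1 − (1+0.0037500)^−48) = €1,482.23.
Option B: at 4.50% the monthly rate is 0.0037500, so the payment is 65,000 × 0.0037500 / (1 − 1.0037500^−48) = €1,482.23.
Over 36 months: Option A costs 36 × €1,482.23 + €650.00 = €54,010.28; Option B costs 36 × €1,482.23 + €1,250.00 = €54,610.28.
Option A is cheaper by €54,610.28 − €54,010.28 = €600.00.

Option A by €600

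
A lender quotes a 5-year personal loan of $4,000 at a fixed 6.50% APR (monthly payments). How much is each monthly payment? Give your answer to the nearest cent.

$78.26

At 6.50% the monthly rate is 0.0054167, so the payment is 4,000 × 0.0054167 / (1 − 1.0054167^−60) = $78.26.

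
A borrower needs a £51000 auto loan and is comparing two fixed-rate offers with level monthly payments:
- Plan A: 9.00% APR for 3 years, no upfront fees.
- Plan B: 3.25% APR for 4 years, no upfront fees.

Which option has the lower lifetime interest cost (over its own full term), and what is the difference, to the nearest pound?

Plan A: monthly rate = 9%/12 = 0.0075000; payment = 51,000 × 0.0075000 / (1 − (1+0.0075000)^−36) = £1,621.79.
Total interest on Plan A = 36 × £1,621.79 − £51,000 = £7,384.44.
Plan B: monthly rate = 3.25%/12 = 0.0027083; payment = 51,000 × 0.0027083 / (1 − (1+0.0027083)^−48) = £1,134.49.
Total interest on Plan B = 48 × £1,134.49 − £51,000 = £3,455.52.
Plan B is lower by £3,928.92.

Plan B by £3,929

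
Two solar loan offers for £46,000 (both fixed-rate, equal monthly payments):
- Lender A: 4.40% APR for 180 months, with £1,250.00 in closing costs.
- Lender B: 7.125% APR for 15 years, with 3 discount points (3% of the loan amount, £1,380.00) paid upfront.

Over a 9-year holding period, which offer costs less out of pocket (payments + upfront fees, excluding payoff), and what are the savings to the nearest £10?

Lender A by £7,380

Lender A: monthly rate = 4.4%/12 = 0.0036667; payment = 46,000 × 0.0036667 / (1 − (1+0.0036667)^−180) = £349.55.
Lender B: monthly rate = 7.125%/12 = 0.0059375; payment = 46,000 × 0.0059375 / (1 − (1+0.0059375)^−180) = £416.68.
Over 108 months: Lender A costs 108 × £349.55 + £1,250.00 = £39,001.40; Lender B costs 108 × £416.68 + £1,380.00 = £46,381.44.
Lender A is cheaper by £46,381.44 − £39,001.40 = £7,380.04.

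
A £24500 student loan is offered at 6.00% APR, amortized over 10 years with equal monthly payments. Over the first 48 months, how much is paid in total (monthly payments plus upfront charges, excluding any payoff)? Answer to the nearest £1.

£13,056

At 6.00% the monthly rate is 0.0050000, so the payment is 24,500 × 0.0050000 / (1 − 1.0050000^−120) = £272.00.
Total outlay = 48 × £272.00 = £13,056.00.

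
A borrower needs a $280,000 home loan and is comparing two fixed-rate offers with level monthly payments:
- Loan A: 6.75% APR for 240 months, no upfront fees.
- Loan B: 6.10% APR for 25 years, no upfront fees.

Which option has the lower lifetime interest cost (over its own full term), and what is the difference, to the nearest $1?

Loan A by $35,395

Loan A: monthly rate = 6.75%/12 = 0.0056250; payment = 280,000 × 0.0056250 / (1 − (1+0.0056250)^−240) = $2,129.02.
Total interest on Loan A = 240 × $2,129.02 − $280,000 = $230,964.80.
Loan B: at 6.10% the monthly rate is 0.0050833, so the payment is 280,000 × 0.0050833 / (1 − 1.0050833^−300) = $1,821.20.
Total interest on Loan B = 300 × $1,821.20 − $280,000 = $266,360.00.
Loan A is lower by $35,395.20.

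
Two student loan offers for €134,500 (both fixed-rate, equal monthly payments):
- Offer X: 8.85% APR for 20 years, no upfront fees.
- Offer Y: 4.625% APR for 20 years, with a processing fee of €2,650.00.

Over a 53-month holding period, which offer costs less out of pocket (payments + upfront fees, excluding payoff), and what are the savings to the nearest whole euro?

Offer X: at 8.85% the monthly rate is 0.0073750, so the payment is 134,500 × 0.0073750 / (1 − 1.0073750^−240) = €1,197.19.
Offer Y: monthly rate = 4.625%/12 = 0.0038542; payment = 134,500 × 0.0038542 / (1 − (1+0.0038542)^−240) = €860.02.
Over 53 months: Offer X costs 53 × €1,197.19 = €63,451.07; Offer Y costs 53 × €860.02 + €2,650.00 = €48,231.06.
Offer Y is cheaper by €63,451.07 − €48,231.06 = €15,220.01.

Offer Y by €15,220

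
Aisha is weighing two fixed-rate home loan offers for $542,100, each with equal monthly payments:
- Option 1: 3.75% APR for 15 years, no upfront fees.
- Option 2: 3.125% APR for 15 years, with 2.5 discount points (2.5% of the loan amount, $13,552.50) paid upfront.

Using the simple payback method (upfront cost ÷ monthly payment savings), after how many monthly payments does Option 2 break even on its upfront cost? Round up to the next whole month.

Option 1: at 3.75% the monthly rate is 0.0031250, so the payment is 542,100 × 0.0031250 / (1 − 1.0031250^−180) = $3,942.27.
Option 2: at 3.125% the monthly rate is 0.0026042, so the payment is 542,100 × 0.0026042 / (1 − 1.0026042^−180) = $3,776.32.
Monthly savings = $3,942.27 − $3,776.32 = $165.95.
Break-even = $13,552.50 / $165.95 = 81.67 → 82 months.

82 months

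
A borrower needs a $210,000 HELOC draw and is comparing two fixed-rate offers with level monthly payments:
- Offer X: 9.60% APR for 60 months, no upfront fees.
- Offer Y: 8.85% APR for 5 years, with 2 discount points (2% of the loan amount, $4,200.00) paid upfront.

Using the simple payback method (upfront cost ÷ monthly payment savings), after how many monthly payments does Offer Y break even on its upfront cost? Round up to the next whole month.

55 months

Offer X: monthly rate = 9.6%/12 = 0.0080000; payment = 210,000 × 0.0080000 / (1 − (1+0.0080000)^−60) = $4,420.66.
Offer Y: monthly rate = 8.85%/12 = 0.0073750; payment = 210,000 × 0.0073750 / (1 − (1+0.0073750)^−60) = $4,343.98.
Monthly savings = $4,420.66 − $4,343.98 = $76.68.
Break-even = $4,200.00 / $76.68 = 54.77 → 55 months.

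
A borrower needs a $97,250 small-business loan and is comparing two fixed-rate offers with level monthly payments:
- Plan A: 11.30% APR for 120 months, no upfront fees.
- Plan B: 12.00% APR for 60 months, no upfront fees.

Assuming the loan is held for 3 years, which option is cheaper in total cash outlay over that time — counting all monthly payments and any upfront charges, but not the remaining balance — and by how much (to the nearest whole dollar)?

Plan A: at 11.30% the monthly rate is 0.0094167, so the payment is 97,250 × 0.0094167 / (1 − 1.0094167^−120) = $1,356.19.
Plan B: monthly rate = 12%/12 = 0.0100000; payment = 97,250 × 0.0100000 / (1 − (1+0.0100000)^−60) = $2,163.27.
Over 36 months: Plan A costs 36 × $1,356.19 = $48,822.84; Plan B costs 36 × $2,163.27 = $77,877.72.
Plan A is cheaper by $77,877.72 − $48,822.84 = $29,054.88.

Plan A by $29,055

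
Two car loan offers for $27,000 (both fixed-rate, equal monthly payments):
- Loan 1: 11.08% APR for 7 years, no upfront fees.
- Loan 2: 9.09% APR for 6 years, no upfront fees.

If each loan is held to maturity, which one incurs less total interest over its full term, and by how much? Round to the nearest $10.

Loan 2 by $3,800

Loan 1: monthly rate = 11.08%/12 = 0.0092333; payment = 27,000 × 0.0092333 / (1 − (1+0.0092333)^−84) = $463.44.
Total interest on Loan 1 = 84 × $463.44 − $27,000 = $11,928.96.
Loan 2: at 9.09% the monthly rate is 0.0075750, so the payment is 27,000 × 0.0075750 / (1 − 1.0075750^−72) = $487.90.
Total interest on Loan 2 = 72 × $487.90 − $27,000 = $8,128.80.
Loan 2 is lower by $3,800.16.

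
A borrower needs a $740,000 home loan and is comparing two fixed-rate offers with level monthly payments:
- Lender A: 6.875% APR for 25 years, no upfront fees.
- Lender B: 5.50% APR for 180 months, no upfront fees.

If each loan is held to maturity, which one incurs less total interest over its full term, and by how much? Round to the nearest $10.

Lender B by $463,040

Lender A: at 6.875% the monthly rate is 0.0057292, so the payment is 740,000 × 0.0057292 / (1 − 1.0057292^−300) = $5,171.31.
Total interest on Lender A = 300 × $5,171.31 − $740,000 = $811,393.00.
Lender B: at 5.50% the monthly rate is 0.0045833, so the payment is 740,000 × 0.0045833 / (1 − 1.0045833^−180) = $6,046.42.
Total interest on Lender B = 180 × $6,046.42 − $740,000 = $348,355.60.
Lender B is lower by $463,037.40.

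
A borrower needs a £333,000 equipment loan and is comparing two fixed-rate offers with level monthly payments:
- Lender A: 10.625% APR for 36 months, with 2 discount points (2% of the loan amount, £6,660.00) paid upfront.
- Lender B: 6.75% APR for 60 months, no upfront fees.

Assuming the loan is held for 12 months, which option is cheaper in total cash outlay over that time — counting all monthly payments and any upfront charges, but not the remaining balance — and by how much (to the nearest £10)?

Lender B by £58,120

Lender A: at 10.625% the monthly rate is 0.0088542, so the payment is 333,000 × 0.0088542 / (1 − 1.0088542^−36) = £10,842.95.
Lender B: at 6.75% the monthly rate is 0.0056250, so the payment is 333,000 × 0.0056250 / (1 − 1.0056250^−60) = £6,554.59.
Over 12 months: Lender A costs 12 × £10,842.95 + £6,660.00 = £136,775.40; Lender B costs 12 × £6,554.59 = £78,655.08.
Lender B is cheaper by £136,775.40 − £78,655.08 = £58,120.32.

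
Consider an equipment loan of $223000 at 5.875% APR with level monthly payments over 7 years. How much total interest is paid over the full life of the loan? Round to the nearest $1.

$49,526

Monthly rate = 5.875%/12 = 0.0048958; payment = 223,000 × 0.0048958 / (1 − (1+0.0048958)^−84) = $3,244.36.
Total paid = 84 × $3,244.36 = $272,526.24; interest = $272,526.24 − $223,000 = $49,526.24.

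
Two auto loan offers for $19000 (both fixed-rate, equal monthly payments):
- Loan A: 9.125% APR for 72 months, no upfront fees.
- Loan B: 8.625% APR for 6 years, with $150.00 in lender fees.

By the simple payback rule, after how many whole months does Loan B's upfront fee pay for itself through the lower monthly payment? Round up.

Loan A: at 9.125% the monthly rate is 0.0076042, so the payment is 19,000 × 0.0076042 / (1 − 1.0076042^−72) = $343.67.
Loan B: at 8.625% the monthly rate is 0.0071875, so the payment is 19,000 × 0.0071875 / (1 − 1.0071875^−72) = $338.96.
Monthly savings = $343.67 − $338.96 = $4.71.
Break-even = $150.00 / $4.71 = 31.85 → 32 months.

32 months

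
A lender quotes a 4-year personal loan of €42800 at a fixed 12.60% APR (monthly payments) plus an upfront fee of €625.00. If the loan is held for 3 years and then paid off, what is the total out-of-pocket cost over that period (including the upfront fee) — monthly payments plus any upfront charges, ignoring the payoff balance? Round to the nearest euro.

€41,656

At 12.60% the monthly rate is 0.0105000, so the payment is 42,800 × 0.0105000 / (1 − 1.0105000^−48) = €1,139.74.
Total outlay = 36 × €1,139.74 + €625.00 = €41,655.64.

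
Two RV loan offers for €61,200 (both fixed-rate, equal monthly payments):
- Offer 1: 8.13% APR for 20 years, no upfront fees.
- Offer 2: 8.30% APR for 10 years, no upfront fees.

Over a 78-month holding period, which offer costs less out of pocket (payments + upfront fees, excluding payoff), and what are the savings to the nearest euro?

Offer 1 by €18,361

Offer 1: at 8.13% the monthly rate is 0.0067750, so the payment is 61,200 × 0.0067750 / (1 − 1.0067750^−240) = €516.86.
Offer 2: monthly rate = 8.3%/12 = 0.0069167; payment = 61,200 × 0.0069167 / (1 − (1+0.0069167)^−120) = €752.26.
Over 78 months: Offer 1 costs 78 × €516.86 = €40,315.08; Offer 2 costs 78 × €752.26 = €58,676.28.
Offer 1 is cheaper by €58,676.28 − €40,315.08 = €18,361.20.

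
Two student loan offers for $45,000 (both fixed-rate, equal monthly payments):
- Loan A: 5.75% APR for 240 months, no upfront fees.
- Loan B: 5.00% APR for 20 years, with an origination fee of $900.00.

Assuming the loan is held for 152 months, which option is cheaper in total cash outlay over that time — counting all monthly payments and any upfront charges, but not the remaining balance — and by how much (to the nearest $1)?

Loan B by $1,982

Loan A: at 5.75% the monthly rate is 0.0047917, so the payment is 45,000 × 0.0047917 / (1 − 1.0047917^−240) = $315.94.
Loan B: at 5.00% the monthly rate is 0.0041667, so the payment is 45,000 × 0.0041667 / (1 − 1.0041667^−240) = $296.98.
Over 152 months: Loan A costs 152 × $315.94 = $48,022.88; Loan B costs 152 × $296.98 + $900.00 = $46,040.96.
Loan B is cheaper by $48,022.88 − $46,040.96 = $1,981.92.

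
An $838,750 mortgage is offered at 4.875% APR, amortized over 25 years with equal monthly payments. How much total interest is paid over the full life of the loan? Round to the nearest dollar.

$613,958

At 4.875% the monthly rate is 0.0040625, so the payment is 838,750 × 0.0040625 / (1 − 1.0040625^−300) = $4,842.36.
Total paid = 300 × $4,842.36 = $1,452,708.00; interest = $1,452,708.00 − $838,750 = $613,958.00.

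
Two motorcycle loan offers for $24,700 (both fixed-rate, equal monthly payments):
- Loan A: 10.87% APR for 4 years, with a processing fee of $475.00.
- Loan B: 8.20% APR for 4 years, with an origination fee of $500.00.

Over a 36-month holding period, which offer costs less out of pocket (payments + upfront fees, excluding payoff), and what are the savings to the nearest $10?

Loan B by $1,110

Loan A: at 10.87% the monthly rate is 0.0090583, so the payment is 24,700 × 0.0090583 / (1 − 1.0090583^−48) = $636.83.
Loan B: at 8.20% the monthly rate is 0.0068333, so the payment is 24,700 × 0.0068333 / (1 − 1.0068333^−48) = $605.32.
Over 36 months: Loan A costs 36 × $636.83 + $475.00 = $23,400.88; Loan B costs 36 × $605.32 + $500.00 = $22,291.52.
Loan B is cheaper by $23,400.88 − $22,291.52 = $1,109.36.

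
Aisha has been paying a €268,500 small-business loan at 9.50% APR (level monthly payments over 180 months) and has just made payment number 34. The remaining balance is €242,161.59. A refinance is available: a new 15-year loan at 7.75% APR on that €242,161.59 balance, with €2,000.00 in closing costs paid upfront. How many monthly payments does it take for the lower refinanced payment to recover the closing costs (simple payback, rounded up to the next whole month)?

Current payment = 268,500 × 9.5%/12 / (1 − (1+0.0079167)^−180) = €2,803.74.
Refinanced payment = 242,161.59 × 0.0064583 / (1 − (1+0.0064583)^−180) = €2,279.41.
Monthly savings = €2,803.74 − €2,279.41 = €524.33.
Break-even = €2,000.00 / €524.33 = 3.81 → 4 months.

4 months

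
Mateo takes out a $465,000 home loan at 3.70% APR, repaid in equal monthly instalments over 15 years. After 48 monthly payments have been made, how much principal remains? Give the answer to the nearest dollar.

With monthly rate i = 3.7%/12 = 0.0030833, the balance after k of n payments is P · [(1+i)^n − (1+i)^k] / [(1+i)^n − 1].
(1+0.0030833)^180 = 1.74045423 and (1+0.0030833)^48 = 1.15924891, so the balance is 465,000 × (1.74045423 − 1.15924891) / (1.74045423 − 1) = $364,992.82.

$364,993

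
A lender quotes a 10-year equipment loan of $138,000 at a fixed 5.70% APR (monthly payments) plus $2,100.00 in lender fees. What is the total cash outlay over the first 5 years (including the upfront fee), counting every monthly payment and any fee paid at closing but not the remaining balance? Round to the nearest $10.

$92,780

At 5.70% the monthly rate is 0.0047500, so the payment is 138,000 × 0.0047500 / (1 − 1.0047500^−120) = $1,511.38.
Total outlay = 60 × $1,511.38 + $2,100.00 = $92,782.80.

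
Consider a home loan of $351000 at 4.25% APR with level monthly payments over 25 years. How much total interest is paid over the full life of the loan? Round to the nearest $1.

$219,450

Monthly rate = 4.25%/12 = 0.0035417; payment = 351,000 × 0.0035417 / (1 − (1+0.0035417)^−300) = $1,901.50.
Total paid = 300 × $1,901.50 = $570,450.00; interest = $570,450.00 − $351,000 = $219,450.00.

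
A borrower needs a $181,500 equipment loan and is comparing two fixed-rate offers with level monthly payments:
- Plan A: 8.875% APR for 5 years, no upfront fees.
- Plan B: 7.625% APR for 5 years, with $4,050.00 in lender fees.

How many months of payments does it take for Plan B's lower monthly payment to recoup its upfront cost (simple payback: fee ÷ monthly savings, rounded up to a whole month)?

38 months

Plan A: monthly rate = 8.875%/12 = 0.0073958; payment = 181,500 × 0.0073958 / (1 − (1+0.0073958)^−60) = $3,756.64.
Plan B: at 7.625% the monthly rate is 0.0063542, so the payment is 181,500 × 0.0063542 / (1 − 1.0063542^−60) = $3,647.68.
Monthly savings = $3,756.64 − $3,647.68 = $108.96.
Break-even = $4,050.00 / $108.96 = 37.17 → 38 months.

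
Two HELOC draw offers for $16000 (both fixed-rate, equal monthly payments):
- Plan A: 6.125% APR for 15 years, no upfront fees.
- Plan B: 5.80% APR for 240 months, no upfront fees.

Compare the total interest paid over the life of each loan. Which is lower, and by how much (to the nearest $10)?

Plan A by $2,570

Plan A: monthly rate = 6.125%/12 = 0.0051042; payment = 16,000 × 0.0051042 / (1 − (1+0.0051042)^−180) = $136.10.
Total interest on Plan A = 180 × $136.10 − $16,000 = $8,498.00.
Plan B: monthly rate = 5.8%/12 = 0.0048333; payment = 16,000 × 0.0048333 / (1 − (1+0.0048333)^−240) = $112.79.
Total interest on Plan B = 240 × $112.79 − $16,000 = $11,069.60.
Plan A is lower by $2,571.60.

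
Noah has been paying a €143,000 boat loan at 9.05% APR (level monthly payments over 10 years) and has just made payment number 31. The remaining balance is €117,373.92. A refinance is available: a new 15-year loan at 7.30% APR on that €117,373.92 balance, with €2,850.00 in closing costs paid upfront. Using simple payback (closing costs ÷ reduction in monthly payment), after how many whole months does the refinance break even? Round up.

Current payment = 143,000 × 9.05%/12 / (1 − (1+0.0075417)^−120) = €1,815.34.
Refinanced payment = 117,373.92 × 0.0060833 / (1 − (1+0.0060833)^−180) = €1,074.77.
Monthly savings = €1,815.34 − €1,074.77 = €740.57.
Break-even = €2,850.00 / €740.57 = 3.85 → 4 months.

4 months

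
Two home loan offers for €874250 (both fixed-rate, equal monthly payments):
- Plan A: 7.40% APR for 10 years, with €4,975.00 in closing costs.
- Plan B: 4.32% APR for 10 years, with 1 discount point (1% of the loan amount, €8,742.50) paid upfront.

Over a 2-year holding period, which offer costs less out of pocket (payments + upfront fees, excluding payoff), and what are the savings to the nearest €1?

Plan B by €28,561

Plan A: at 7.40% the monthly rate is 0.0061667, so the payment is 874,250 × 0.0061667 / (1 − 1.0061667^−120) = €10,331.93.
Plan B: monthly rate = 4.32%/12 = 0.0036000; payment = 874,250 × 0.0036000 / (1 − (1+0.0036000)^−120) = €8,984.92.
Over 24 months: Plan A costs 24 × €10,331.93 + €4,975.00 = €252,941.32; Plan B costs 24 × €8,984.92 + €8,742.50 = €224,380.58.
Plan B is cheaper by €252,941.32 − €224,380.58 = €28,560.74.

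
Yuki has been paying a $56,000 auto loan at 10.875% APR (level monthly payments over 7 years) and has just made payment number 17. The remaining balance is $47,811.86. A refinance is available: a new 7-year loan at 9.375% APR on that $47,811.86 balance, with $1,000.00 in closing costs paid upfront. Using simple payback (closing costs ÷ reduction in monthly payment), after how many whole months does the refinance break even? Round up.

Current payment = 56,000 × 10.875%/12 / (1 − (1+0.0090625)^−84) = $955.18.
Refinanced payment = 47,811.86 × 0.0078125 / (1 − (1+0.0078125)^−84) = $778.38.
Monthly savings = $955.18 − $778.38 = $176.80.
Break-even = $1,000.00 / $176.80 = 5.66 → 6 months.

6 months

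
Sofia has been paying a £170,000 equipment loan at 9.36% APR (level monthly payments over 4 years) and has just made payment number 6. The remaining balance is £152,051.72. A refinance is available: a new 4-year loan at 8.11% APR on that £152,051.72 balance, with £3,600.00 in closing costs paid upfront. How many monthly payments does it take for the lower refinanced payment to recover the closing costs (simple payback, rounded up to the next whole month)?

Current payment = 170,000 × 9.36%/12 / (1 − (1+0.0078000)^−48) = £4,259.58.
Refinanced payment = 152,051.72 × 0.0067583 / (1 − (1+0.0067583)^−48) = £3,719.88.
Monthly savings = £4,259.58 − £3,719.88 = £539.70.
Break-even = £3,600.00 / £539.70 = 6.67 → 7 months.

7 months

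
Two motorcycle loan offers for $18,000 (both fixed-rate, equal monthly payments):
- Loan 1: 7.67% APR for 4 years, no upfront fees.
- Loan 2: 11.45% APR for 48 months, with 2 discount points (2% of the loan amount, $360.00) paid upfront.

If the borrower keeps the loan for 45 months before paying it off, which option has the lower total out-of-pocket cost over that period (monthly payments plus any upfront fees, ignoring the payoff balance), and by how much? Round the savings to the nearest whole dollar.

Loan 1 by $1,823

Loan 1: monthly rate = 7.67%/12 = 0.0063917; payment = 18,000 × 0.0063917 / (1 − (1+0.0063917)^−48) = $436.65.
Loan 2: at 11.45% the monthly rate is 0.0095417, so the payment is 18,000 × 0.0095417 / (1 − 1.0095417^−48) = $469.16.
Over 45 months: Loan 1 costs 45 × $436.65 = $19,649.25; Loan 2 costs 45 × $469.16 + $360.00 = $21,472.20.
Loan 1 is cheaper by $21,472.20 − $19,649.25 = $1,822.95.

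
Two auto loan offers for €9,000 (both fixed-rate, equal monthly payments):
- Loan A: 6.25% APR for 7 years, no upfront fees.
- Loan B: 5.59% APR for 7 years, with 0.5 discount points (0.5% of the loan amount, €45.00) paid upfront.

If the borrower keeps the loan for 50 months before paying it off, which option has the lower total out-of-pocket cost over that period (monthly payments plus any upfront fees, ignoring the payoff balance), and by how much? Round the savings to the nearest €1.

Loan A: at 6.25% the monthly rate is 0.0052083, so the payment is 9,000 × 0.0052083 / (1 − 1.0052083^−84) = €132.56.
Loan B: monthly rate = 5.59%/12 = 0.0046583; payment = 9,000 × 0.0046583 / (1 − (1+0.0046583)^−84) = €129.72.
Over 50 months: Loan A costs 50 × €132.56 = €6,628.00; Loan B costs 50 × €129.72 + €45.00 = €6,531.00.
Loan B is cheaper by €6,628.00 − €6,531.00 = €97.00.

Loan B by €97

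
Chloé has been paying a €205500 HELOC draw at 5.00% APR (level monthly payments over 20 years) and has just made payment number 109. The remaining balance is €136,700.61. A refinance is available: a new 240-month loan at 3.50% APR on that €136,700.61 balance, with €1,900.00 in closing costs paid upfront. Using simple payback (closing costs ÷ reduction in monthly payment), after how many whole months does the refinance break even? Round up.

4 months

Current payment = 205,500 × 5%/12 / (1 − (1+0.0041667)^−240) = €1,356.21.
Refinanced payment = 136,700.61 × 0.0029167 / (1 − (1+0.0029167)^−240) = €792.81.
Monthly savings = €1,356.21 − €792.81 = €563.40.
Break-even = €1,900.00 / €563.40 = 3.37 → 4 months.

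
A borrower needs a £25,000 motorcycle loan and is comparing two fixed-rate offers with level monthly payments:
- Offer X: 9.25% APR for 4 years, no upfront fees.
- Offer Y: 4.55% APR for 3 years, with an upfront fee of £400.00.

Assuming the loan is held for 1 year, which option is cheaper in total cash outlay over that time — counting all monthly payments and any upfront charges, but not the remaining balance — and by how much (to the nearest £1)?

Offer X by £1,830

Offer X: monthly rate = 9.25%/12 = 0.0077083; payment = 25,000 × 0.0077083 / (1 − (1+0.0077083)^−48) = £625.10.
Offer Y: monthly rate = 4.55%/12 = 0.0037917; payment = 25,000 × 0.0037917 / (1 − (1+0.0037917)^−36) = £744.23.
Over 12 months: Offer X costs 12 × £625.10 = £7,501.20; Offer Y costs 12 × £744.23 + £400.00 = £9,330.76.
Offer X is cheaper by £9,330.76 − £7,501.20 = £1,829.56.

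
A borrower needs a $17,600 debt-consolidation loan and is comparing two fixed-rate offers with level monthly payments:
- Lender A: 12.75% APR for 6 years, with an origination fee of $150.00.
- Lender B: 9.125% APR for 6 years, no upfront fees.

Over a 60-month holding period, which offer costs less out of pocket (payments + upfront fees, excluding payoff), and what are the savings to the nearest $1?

Lender A: monthly rate = 12.75%/12 = 0.0106250; payment = 17,600 × 0.0106250 / (1 − (1+0.0106250)^−72) = $350.99.
Lender B: at 9.125% the monthly rate is 0.0076042, so the payment is 17,600 × 0.0076042 / (1 − 1.0076042^−72) = $318.34.
Over 60 months: Lender A costs 60 × $350.99 + $150.00 = $21,209.40; Lender B costs 60 × $318.34 = $19,100.40.
Lender B is cheaper by $21,209.40 − $19,100.40 = $2,109.00.

Lender B by $2,109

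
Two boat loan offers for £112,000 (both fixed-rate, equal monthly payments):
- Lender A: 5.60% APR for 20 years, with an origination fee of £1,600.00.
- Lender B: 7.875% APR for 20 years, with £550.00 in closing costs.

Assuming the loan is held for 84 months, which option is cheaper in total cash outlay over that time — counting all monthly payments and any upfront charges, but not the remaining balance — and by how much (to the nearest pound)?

Lender A: at 5.60% the monthly rate is 0.0046667, so the payment is 112,000 × 0.0046667 / (1 − 1.0046667^−240) = £776.77.
Lender B: monthly rate = 7.875%/12 = 0.0065625; payment = 112,000 × 0.0065625 / (1 − (1+0.0065625)^−240) = £928.12.
Over 84 months: Lender A costs 84 × £776.77 + £1,600.00 = £66,848.68; Lender B costs 84 × £928.12 + £550.00 = £78,512.08.
Lender A is cheaper by £78,512.08 − £66,848.68 = £11,663.40.

Lender A by £11,663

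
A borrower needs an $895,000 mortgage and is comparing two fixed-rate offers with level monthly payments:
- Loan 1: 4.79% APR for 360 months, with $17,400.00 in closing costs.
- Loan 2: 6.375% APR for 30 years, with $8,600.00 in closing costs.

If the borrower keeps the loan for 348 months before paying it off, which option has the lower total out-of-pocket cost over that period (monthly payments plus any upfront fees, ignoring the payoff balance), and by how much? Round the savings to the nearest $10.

Loan 1: at 4.79% the monthly rate is 0.0039917, so the payment is 895,000 × 0.0039917 / (1 − 1.0039917^−360) = $4,690.35.
Loan 2: monthly rate = 6.375%/12 = 0.0053125; payment = 895,000 × 0.0053125 / (1 − (1+0.0053125)^−360) = $5,583.64.
Over 348 months: Loan 1 costs 348 × $4,690.35 + $17,400.00 = $1,649,641.80; Loan 2 costs 348 × $5,583.64 + $8,600.00 = $1,951,706.72.
Loan 1 is cheaper by $1,951,706.72 − $1,649,641.80 = $302,064.92.

Loan 1 by $302,060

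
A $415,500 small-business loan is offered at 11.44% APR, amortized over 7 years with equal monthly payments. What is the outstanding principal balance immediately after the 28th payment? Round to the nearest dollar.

With monthly rate i = 11.44%/12 = 0.0095333, the balance after k of n payments is P · [(1+i)^n − (1+i)^k] / [(1+i)^n − 1].
(1+0.0095333)^84 = 2.21888971 and (1+0.0095333)^28 = 1.30430324, so the balance is 415,500 × (2.21888971 − 1.30430324) / (2.21888971 − 1) = $311,767.90.

$311,768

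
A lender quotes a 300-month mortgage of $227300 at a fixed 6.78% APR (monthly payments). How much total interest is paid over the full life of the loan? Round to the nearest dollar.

$245,125

Monthly rate = 6.78%/12 = 0.0056500; payment = 227,300 × 0.0056500 / (1 − (1+0.0056500)^−300) = $1,574.75.
Total paid = 300 × $1,574.75 = $472,425.00; interest = $472,425.00 − $227,300 = $245,125.00.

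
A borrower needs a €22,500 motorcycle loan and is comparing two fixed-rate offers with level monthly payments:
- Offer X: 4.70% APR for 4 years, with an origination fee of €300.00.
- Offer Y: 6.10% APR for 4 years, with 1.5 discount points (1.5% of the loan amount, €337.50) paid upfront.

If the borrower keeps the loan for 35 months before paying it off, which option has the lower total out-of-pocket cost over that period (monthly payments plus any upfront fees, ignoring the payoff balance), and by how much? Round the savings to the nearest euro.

Offer X: at 4.70% the monthly rate is 0.0039167, so the payment is 22,500 × 0.0039167 / (1 − 1.0039167^−48) = €515.11.
Offer Y: monthly rate = 6.1%/12 = 0.0050833; payment = 22,500 × 0.0050833 / (1 − (1+0.0050833)^−48) = €529.45.
Over 35 months: Offer X costs 35 × €515.11 + €300.00 = €18,328.85; Offer Y costs 35 × €529.45 + €337.50 = €18,868.25.
Offer X is cheaper by €18,868.25 − €18,328.85 = €539.40.

Offer X by €539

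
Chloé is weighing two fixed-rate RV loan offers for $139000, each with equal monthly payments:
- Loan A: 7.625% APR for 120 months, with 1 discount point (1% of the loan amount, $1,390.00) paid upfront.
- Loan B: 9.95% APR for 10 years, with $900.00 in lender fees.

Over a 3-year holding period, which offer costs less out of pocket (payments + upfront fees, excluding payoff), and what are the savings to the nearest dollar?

Loan A: at 7.625% the monthly rate is 0.0063542, so the payment is 139,000 × 0.0063542 / (1 − 1.0063542^−120) = $1,659.04.
Loan B: monthly rate = 9.95%/12 = 0.0082917; payment = 139,000 × 0.0082917 / (1 − (1+0.0082917)^−120) = $1,833.05.
Over 36 months: Loan A costs 36 × $1,659.04 + $1,390.00 = $61,115.44; Loan B costs 36 × $1,833.05 + $900.00 = $66,889.80.
Loan A is cheaper by $66,889.80 − $61,115.44 = $5,774.36.

Loan A by $5,774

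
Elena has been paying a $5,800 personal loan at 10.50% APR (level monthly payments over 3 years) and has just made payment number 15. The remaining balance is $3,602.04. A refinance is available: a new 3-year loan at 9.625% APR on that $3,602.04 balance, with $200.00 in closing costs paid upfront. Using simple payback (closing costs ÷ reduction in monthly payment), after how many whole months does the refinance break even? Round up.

3 months

Current payment = 5,800 × 10.5%/12 / (1 − (1+0.0087500)^−36) = $188.51.
Refinanced payment = 3,602.04 × 0.0080208 / (1 − (1+0.0080208)^−36) = $115.59.
Monthly savings = $188.51 − $115.59 = $72.92.
Break-even = $200.00 / $72.92 = 2.74 → 3 months.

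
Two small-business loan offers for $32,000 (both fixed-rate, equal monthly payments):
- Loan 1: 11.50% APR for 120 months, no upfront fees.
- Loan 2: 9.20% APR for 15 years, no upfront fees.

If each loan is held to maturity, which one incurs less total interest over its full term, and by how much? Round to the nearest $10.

Loan 1: monthly rate = 11.5%/12 = 0.0095833; payment = 32,000 × 0.0095833 / (1 − (1+0.0095833)^−120) = $449.91.
Total interest on Loan 1 = 120 × $449.91 − $32,000 = $21,989.20.
Loan 2: monthly rate = 9.2%/12 = 0.0076667; payment = 32,000 × 0.0076667 / (1 − (1+0.0076667)^−180) = $328.38.
Total interest on Loan 2 = 180 × $328.38 − $32,000 = $27,108.40.
Loan 1 is lower by $5,119.20.

Loan 1 by $5,120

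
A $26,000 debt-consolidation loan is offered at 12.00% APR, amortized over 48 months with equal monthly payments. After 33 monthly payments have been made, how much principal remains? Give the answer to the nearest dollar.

$9,493

With monthly rate i = 12%/12 = 0.0100000, the balance after k of n payments is P · [(1+i)^n − (1+i)^k] / [(1+i)^n − 1].
(1+0.0100000)^48 = 1.61222608 and (1+0.0100000)^33 = 1.38869009, so the balance is 26,000 × (1.61222608 − 1.38869009) / (1.61222608 − 1) = $9,493.12.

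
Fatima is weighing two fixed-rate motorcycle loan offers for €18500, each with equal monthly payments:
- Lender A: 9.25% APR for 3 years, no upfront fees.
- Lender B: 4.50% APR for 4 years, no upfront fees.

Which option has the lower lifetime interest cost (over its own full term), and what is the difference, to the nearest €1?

Lender A: monthly rate = 9.25%/12 = 0.0077083; payment = 18,500 × 0.0077083 / (1 − (1+0.0077083)^−36) = €590.45.
Total interest on Lender A = 36 × €590.45 − €18,500 = €2,756.20.
Lender B: monthly rate = 4.5%/12 = 0.0037500; payment = 18,500 × 0.0037500 / (1 − (1+0.0037500)^−48) = €421.86.
Total interest on Lender B = 48 × €421.86 − €18,500 = €1,749.28.
Lender B is lower by €1,006.92.

Lender B by €1,007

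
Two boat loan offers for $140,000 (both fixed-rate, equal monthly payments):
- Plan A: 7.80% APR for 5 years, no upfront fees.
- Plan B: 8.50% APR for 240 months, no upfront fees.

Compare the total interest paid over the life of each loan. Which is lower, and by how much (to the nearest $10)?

Plan A: monthly rate = 7.8%/12 = 0.0065000; payment = 140,000 × 0.0065000 / (1 − (1+0.0065000)^−60) = $2,825.31.
Total interest on Plan A = 60 × $2,825.31 − $140,000 = $29,518.60.
Plan B: monthly rate = 8.5%/12 = 0.0070833; payment = 140,000 × 0.0070833 / (1 − (1+0.0070833)^−240) = $1,214.95.
Total interest on Plan B = 240 × $1,214.95 − $140,000 = $151,588.00.
Plan A is lower by $122,069.40.

Plan A by $122,070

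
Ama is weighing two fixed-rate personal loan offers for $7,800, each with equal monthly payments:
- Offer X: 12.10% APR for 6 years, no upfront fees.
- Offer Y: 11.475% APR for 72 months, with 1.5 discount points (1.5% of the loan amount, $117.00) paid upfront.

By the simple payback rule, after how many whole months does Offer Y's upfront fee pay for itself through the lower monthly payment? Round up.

47 months

Offer X: monthly rate = 12.1%/12 = 0.0100833; payment = 7,800 × 0.0100833 / (1 − (1+0.0100833)^−72) = $152.90.
Offer Y: monthly rate = 11.475%/12 = 0.0095625; payment = 7,800 × 0.0095625 / (1 − (1+0.0095625)^−72) = $150.37.
Monthly savings = $152.90 − $150.37 = $2.53.
Break-even = $117.00 / $2.53 = 46.25 → 47 months.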